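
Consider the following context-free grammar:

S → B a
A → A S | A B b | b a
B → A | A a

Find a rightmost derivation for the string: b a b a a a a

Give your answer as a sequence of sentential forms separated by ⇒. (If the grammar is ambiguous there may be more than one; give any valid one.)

S ⇒ B a ⇒ A a ⇒ A S a ⇒ A B a a ⇒ A A a a a ⇒ A b a a a a ⇒ b a b a a a a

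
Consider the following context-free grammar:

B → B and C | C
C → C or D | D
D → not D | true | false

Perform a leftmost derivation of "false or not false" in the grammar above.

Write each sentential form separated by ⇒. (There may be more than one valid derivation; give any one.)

B ⇒ C ⇒ C or D ⇒ D or D ⇒ false or D ⇒ false or not D ⇒ false or not false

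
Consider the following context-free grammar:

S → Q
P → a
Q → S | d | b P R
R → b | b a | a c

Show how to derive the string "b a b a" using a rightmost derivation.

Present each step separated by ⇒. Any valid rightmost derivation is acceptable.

S ⇒ Q ⇒ b P R ⇒ b P b a ⇒ b a b a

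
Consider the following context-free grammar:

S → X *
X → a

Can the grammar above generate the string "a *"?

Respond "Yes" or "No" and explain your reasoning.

Yes - a valid derivation exists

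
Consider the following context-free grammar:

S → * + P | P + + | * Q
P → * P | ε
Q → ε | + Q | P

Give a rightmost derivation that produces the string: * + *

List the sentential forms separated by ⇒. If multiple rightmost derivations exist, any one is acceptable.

S ⇒ * + P ⇒ * + * P ⇒ * + *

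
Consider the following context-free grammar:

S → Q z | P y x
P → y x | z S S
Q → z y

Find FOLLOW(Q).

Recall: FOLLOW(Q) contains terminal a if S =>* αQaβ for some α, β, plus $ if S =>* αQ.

We compute FOLLOW(Q) using the standard algorithm.
FOLLOW(S) starts with {$}.
FIRST(P) = {y, z}
FIRST(Q) = {z}
FIRST(S) = {y, z}
FOLLOW(P) = {y}
FOLLOW(Q) = {z}
FOLLOW(S) = {$, y, z}
Therefore, FOLLOW(Q) = {z}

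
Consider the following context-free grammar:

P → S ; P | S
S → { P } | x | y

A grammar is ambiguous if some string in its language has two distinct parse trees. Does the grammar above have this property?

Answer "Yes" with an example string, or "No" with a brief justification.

No - the grammar is unambiguous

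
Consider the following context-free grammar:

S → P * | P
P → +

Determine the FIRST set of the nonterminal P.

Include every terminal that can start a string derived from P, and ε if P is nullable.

We compute FIRST(P) using the standard algorithm.
FIRST(P) = {+}
FIRST(S) = {+}
Therefore, FIRST(P) = {+}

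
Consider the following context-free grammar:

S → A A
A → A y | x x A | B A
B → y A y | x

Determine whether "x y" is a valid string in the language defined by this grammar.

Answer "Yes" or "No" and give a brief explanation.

No - no valid derivation exists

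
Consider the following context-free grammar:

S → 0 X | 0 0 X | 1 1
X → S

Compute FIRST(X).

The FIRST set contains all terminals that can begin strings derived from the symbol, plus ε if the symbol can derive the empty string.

We compute FIRST(X) using the standard algorithm.
FIRST(S) = {0, 1}
FIRST(X) = {0, 1}
Therefore, FIRST(X) = {0, 1}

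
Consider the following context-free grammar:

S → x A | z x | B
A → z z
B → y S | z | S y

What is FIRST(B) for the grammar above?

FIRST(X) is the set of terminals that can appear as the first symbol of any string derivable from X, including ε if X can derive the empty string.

We compute FIRST(B) using the standard algorithm.
FIRST(A) = {z}
FIRST(B) = {x, y, z}
FIRST(S) = {x, y, z}
Therefore, FIRST(B) = {x, y, z}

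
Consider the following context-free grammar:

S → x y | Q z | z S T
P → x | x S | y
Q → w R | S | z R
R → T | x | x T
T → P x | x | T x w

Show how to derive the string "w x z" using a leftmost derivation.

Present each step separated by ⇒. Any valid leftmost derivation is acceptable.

S ⇒ Q z ⇒ w R z ⇒ w x z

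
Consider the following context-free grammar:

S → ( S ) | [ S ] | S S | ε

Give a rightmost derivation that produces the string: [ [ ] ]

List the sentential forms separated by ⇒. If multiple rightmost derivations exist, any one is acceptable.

S ⇒ [ S ] ⇒ [ [ S ] ] ⇒ [ [ ] ]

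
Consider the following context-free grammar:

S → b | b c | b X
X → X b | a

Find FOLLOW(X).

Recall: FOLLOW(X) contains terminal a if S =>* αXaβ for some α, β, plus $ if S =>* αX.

We compute FOLLOW(X) using the standard algorithm.
FOLLOW(S) starts with {$}.
FIRST(S) = {b}
FIRST(X) = {a}
FOLLOW(S) = {$}
FOLLOW(X) = {$, b}
Therefore, FOLLOW(X) = {$, b}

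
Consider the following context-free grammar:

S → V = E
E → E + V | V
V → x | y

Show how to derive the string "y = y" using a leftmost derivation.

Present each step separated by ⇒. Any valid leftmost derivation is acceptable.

S ⇒ V = E ⇒ y = E ⇒ y = V ⇒ y = y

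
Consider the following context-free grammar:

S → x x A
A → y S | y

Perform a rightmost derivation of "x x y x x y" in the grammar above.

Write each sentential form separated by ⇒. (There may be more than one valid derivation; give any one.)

S ⇒ x x A ⇒ x x y S ⇒ x x y x x A ⇒ x x y x x y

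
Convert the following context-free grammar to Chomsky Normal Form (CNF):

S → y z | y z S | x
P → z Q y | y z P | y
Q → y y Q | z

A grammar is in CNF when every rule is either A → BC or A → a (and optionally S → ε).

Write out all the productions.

TY → y; TZ → z; S → x; P → y; Q → z; S → TY TZ; S → TY X0; X0 → TZ S; P → TZ X1; X1 → Q TY; P → TY X2; X2 → TZ P; Q → TY X3; X3 → TY Q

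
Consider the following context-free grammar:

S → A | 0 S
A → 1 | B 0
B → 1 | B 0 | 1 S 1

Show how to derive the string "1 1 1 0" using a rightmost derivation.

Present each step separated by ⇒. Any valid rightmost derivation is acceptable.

S ⇒ A ⇒ B 0 ⇒ 1 S 1 0 ⇒ 1 A 1 0 ⇒ 1 1 1 0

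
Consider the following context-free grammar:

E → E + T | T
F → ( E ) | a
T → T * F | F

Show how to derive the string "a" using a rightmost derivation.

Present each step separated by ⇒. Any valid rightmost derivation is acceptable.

E ⇒ T ⇒ F ⇒ a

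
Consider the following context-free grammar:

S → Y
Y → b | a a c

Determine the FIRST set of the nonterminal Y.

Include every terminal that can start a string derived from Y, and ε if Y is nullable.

We compute FIRST(Y) using the standard algorithm.
FIRST(S) = {a, b}
FIRST(Y) = {a, b}
Therefore, FIRST(Y) = {a, b}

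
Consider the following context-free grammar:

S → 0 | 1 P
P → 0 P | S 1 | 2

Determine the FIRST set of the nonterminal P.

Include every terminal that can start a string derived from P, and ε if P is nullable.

We compute FIRST(P) using the standard algorithm.
FIRST(P) = {0, 1, 2}
FIRST(S) = {0, 1}
Therefore, FIRST(P) = {0, 1, 2}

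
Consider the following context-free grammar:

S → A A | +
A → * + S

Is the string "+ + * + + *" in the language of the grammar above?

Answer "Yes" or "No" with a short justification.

No - no valid derivation exists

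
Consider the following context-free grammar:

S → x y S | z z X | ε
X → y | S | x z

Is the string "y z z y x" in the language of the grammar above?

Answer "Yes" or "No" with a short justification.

No - no valid derivation exists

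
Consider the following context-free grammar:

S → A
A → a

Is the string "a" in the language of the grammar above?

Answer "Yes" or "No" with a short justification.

Yes - a valid derivation exists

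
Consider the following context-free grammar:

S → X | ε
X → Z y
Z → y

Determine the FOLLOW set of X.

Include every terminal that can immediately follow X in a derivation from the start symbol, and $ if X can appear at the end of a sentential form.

We compute FOLLOW(X) using the standard algorithm.
FOLLOW(S) starts with {$}.
FIRST(S) = {y, ε}
FIRST(X) = {y}
FIRST(Z) = {y}
FOLLOW(S) = {$}
FOLLOW(X) = {$}
FOLLOW(Z) = {y}
Therefore, FOLLOW(X) = {$}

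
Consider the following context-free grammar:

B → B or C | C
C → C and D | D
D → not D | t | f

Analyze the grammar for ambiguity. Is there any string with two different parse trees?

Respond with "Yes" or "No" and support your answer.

No - the grammar is unambiguous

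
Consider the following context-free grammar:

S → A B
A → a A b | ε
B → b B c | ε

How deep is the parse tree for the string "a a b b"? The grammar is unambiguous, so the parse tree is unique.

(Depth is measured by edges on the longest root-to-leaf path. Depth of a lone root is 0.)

4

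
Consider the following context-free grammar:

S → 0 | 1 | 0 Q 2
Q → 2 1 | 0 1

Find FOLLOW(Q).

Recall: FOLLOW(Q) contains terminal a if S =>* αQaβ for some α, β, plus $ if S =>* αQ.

We compute FOLLOW(Q) using the standard algorithm.
FOLLOW(S) starts with {$}.
FIRST(Q) = {0, 2}
FIRST(S) = {0, 1}
FOLLOW(Q) = {2}
FOLLOW(S) = {$}
Therefore, FOLLOW(Q) = {2}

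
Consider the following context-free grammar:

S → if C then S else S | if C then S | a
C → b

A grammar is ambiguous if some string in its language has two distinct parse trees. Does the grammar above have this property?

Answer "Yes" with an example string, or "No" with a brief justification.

Yes - the string 'if b then if b then if b then a else a' has two distinct parse trees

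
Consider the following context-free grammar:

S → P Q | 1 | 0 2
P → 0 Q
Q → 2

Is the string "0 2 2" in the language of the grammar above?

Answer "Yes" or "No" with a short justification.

Yes - a valid derivation exists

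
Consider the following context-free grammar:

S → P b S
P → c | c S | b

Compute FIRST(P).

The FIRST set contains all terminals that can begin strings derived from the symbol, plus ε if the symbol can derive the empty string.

We compute FIRST(P) using the standard algorithm.
FIRST(P) = {b, c}
FIRST(S) = {b, c}
Therefore, FIRST(P) = {b, c}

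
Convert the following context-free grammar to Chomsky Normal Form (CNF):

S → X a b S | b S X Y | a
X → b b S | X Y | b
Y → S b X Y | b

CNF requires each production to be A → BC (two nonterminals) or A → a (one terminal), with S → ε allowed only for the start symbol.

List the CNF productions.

TA → a; TB → b; S → a; X → b; Y → b; S → X X0; X0 → TA X1; X1 → TB S; S → TB X2; X2 → S X3; X3 → X Y; X → TB X4; X4 → TB S; X → X Y; Y → S X5; X5 → TB X6; X6 → X Y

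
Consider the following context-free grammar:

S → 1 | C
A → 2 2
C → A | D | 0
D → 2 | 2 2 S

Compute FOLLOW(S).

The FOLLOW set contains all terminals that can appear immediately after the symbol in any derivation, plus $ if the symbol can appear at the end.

We compute FOLLOW(S) using the standard algorithm.
FOLLOW(S) starts with {$}.
FIRST(A) = {2}
FIRST(C) = {0, 2}
FIRST(D) = {2}
FIRST(S) = {0, 1, 2}
FOLLOW(A) = {$}
FOLLOW(C) = {$}
FOLLOW(D) = {$}
FOLLOW(S) = {$}
Therefore, FOLLOW(S) = {$}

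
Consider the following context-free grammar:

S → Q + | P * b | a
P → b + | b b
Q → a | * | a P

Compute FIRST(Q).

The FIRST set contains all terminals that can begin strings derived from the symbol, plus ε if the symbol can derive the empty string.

We compute FIRST(Q) using the standard algorithm.
FIRST(P) = {b}
FIRST(Q) = {*, a}
FIRST(S) = {*, a, b}
Therefore, FIRST(Q) = {*, a}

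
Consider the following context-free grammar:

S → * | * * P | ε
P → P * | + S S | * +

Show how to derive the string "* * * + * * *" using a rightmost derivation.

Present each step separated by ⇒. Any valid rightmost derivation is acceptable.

S ⇒ * * P ⇒ * * P * ⇒ * * P * * ⇒ * * P * * * ⇒ * * * + * * *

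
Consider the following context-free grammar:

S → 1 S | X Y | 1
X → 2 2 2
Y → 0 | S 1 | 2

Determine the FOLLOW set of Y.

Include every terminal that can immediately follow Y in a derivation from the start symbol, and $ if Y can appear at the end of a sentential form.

We compute FOLLOW(Y) using the standard algorithm.
FOLLOW(S) starts with {$}.
FIRST(S) = {1, 2}
FIRST(X) = {2}
FIRST(Y) = {0, 1, 2}
FOLLOW(S) = {$, 1}
FOLLOW(X) = {0, 1, 2}
FOLLOW(Y) = {$, 1}
Therefore, FOLLOW(Y) = {$, 1}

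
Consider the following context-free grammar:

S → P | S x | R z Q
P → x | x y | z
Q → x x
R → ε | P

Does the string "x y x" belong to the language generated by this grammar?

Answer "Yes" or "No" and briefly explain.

Yes - a valid derivation exists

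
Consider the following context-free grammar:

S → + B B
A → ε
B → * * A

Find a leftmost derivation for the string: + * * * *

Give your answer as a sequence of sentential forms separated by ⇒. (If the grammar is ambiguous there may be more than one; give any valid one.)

S ⇒ + B B ⇒ + * * A B ⇒ + * * B ⇒ + * * * * A ⇒ + * * * *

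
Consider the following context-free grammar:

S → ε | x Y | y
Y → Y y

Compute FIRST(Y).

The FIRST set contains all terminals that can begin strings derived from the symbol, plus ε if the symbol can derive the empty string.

We compute FIRST(Y) using the standard algorithm.
FIRST(S) = {x, y, ε}
FIRST(Y) = {}
Therefore, FIRST(Y) = {}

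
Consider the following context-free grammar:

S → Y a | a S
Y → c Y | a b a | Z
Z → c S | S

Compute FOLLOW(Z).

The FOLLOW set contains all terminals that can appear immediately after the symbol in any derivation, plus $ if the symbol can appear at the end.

We compute FOLLOW(Z) using the standard algorithm.
FOLLOW(S) starts with {$}.
FIRST(S) = {a, c}
FIRST(Y) = {a, c}
FIRST(Z) = {a, c}
FOLLOW(S) = {$, a}
FOLLOW(Y) = {a}
FOLLOW(Z) = {a}
Therefore, FOLLOW(Z) = {a}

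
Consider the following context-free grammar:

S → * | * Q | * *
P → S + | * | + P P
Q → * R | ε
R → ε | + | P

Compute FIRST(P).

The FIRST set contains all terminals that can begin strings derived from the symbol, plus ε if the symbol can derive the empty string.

We compute FIRST(P) using the standard algorithm.
FIRST(P) = {*, +}
FIRST(Q) = {*, ε}
FIRST(R) = {*, +, ε}
FIRST(S) = {*}
Therefore, FIRST(P) = {*, +}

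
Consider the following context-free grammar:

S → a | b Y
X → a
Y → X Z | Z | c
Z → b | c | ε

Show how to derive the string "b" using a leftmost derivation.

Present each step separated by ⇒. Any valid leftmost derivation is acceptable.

S ⇒ b Y ⇒ b Z ⇒ b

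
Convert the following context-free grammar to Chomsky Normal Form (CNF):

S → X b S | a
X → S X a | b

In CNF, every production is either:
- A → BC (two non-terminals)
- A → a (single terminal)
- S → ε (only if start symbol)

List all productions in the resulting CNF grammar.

TB → b; S → a; TA → a; X → b; S → X X0; X0 → TB S; X → S X1; X1 → X TA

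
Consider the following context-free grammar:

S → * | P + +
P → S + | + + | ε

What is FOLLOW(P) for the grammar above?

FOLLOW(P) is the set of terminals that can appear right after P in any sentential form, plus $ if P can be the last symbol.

We compute FOLLOW(P) using the standard algorithm.
FOLLOW(S) starts with {$}.
FIRST(P) = {*, +, ε}
FIRST(S) = {*, +}
FOLLOW(P) = {+}
FOLLOW(S) = {$, +}
Therefore, FOLLOW(P) = {+}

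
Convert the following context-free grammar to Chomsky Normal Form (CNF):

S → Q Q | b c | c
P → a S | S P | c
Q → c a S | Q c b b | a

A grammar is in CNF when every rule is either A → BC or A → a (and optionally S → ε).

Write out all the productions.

TB → b; TC → c; S → c; TA → a; P → c; Q → a; S → Q Q; S → TB TC; P → TA S; P → S P; Q → TC X0; X0 → TA S; Q → Q X1; X1 → TC X2; X2 → TB TB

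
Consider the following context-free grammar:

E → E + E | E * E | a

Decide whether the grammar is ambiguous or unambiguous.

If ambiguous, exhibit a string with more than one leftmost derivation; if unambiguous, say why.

Ambiguous - the string 'a + a * a * a' has two distinct leftmost derivations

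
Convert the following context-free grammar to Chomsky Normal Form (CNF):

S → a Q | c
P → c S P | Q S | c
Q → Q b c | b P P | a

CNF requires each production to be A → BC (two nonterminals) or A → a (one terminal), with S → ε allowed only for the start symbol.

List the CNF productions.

TA → a; S → c; TC → c; P → c; TB → b; Q → a; S → TA Q; P → TC X0; X0 → S P; P → Q S; Q → Q X1; X1 → TB TC; Q → TB X2; X2 → P P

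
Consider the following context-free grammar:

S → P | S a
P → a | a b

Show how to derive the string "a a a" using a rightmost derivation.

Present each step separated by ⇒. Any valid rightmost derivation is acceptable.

S ⇒ S a ⇒ S a a ⇒ P a a ⇒ a a a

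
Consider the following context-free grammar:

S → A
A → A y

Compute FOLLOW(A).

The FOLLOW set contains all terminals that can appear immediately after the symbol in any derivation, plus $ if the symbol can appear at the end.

We compute FOLLOW(A) using the standard algorithm.
FOLLOW(S) starts with {$}.
FIRST(A) = {}
FIRST(S) = {}
FOLLOW(A) = {$, y}
FOLLOW(S) = {$}
Therefore, FOLLOW(A) = {$, y}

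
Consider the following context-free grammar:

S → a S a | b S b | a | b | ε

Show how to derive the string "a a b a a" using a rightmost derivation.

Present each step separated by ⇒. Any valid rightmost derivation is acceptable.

S ⇒ a S a ⇒ a a S a a ⇒ a a b a a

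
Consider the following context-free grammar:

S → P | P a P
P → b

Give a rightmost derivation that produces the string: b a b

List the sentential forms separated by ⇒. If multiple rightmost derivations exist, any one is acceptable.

S ⇒ P a P ⇒ P a b ⇒ b a b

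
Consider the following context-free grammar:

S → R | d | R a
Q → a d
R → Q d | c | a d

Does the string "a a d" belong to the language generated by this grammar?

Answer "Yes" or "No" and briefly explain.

No - no valid derivation exists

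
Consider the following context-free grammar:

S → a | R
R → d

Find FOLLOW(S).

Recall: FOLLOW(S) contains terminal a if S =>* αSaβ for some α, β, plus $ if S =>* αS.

We compute FOLLOW(S) using the standard algorithm.
FOLLOW(S) starts with {$}.
FIRST(R) = {d}
FIRST(S) = {a, d}
FOLLOW(R) = {$}
FOLLOW(S) = {$}
Therefore, FOLLOW(S) = {$}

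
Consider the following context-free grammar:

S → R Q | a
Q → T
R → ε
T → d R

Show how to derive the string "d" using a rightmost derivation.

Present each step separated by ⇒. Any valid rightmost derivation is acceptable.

S ⇒ R Q ⇒ R T ⇒ R d R ⇒ R d ⇒ d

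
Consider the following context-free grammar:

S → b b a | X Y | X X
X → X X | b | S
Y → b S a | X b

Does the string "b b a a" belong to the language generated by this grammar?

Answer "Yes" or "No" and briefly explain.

No - no valid derivation exists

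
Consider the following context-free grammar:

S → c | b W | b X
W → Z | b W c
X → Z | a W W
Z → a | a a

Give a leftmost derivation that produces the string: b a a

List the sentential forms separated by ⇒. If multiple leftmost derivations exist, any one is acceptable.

S ⇒ b X ⇒ b Z ⇒ b a a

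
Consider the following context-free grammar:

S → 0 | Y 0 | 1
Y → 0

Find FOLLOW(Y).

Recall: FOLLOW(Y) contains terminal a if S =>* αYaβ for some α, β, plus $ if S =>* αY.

We compute FOLLOW(Y) using the standard algorithm.
FOLLOW(S) starts with {$}.
FIRST(S) = {0, 1}
FIRST(Y) = {0}
FOLLOW(S) = {$}
FOLLOW(Y) = {0}
Therefore, FOLLOW(Y) = {0}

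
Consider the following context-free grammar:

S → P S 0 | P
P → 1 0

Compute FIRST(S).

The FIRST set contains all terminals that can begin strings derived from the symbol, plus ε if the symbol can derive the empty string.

We compute FIRST(S) using the standard algorithm.
FIRST(P) = {1}
FIRST(S) = {1}
Therefore, FIRST(S) = {1}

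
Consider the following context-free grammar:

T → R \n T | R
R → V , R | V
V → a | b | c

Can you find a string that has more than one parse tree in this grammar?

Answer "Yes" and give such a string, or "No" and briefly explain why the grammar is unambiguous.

No - the grammar is unambiguous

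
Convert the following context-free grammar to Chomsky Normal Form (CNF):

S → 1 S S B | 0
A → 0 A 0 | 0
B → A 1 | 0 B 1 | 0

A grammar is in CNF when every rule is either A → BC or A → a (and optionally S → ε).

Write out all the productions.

T1 → 1; S → 0; T0 → 0; A → 0; B → 0; S → T1 X0; X0 → S X1; X1 → S B; A → T0 X2; X2 → A T0; B → A T1; B → T0 X3; X3 → B T1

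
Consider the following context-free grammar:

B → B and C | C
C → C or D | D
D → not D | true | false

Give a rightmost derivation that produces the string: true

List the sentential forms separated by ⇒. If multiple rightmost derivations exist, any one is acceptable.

B ⇒ C ⇒ D ⇒ true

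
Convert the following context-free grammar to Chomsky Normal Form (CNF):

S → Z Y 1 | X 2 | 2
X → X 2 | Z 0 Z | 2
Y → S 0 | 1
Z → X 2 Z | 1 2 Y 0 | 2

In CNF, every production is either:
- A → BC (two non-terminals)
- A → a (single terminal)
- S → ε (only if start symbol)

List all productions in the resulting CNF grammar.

T1 → 1; T2 → 2; S → 2; T0 → 0; X → 2; Y → 1; Z → 2; S → Z X0; X0 → Y T1; S → X T2; X → X T2; X → Z X1; X1 → T0 Z; Y → S T0; Z → X X2; X2 → T2 Z; Z → T1 X3; X3 → T2 X4; X4 → Y T0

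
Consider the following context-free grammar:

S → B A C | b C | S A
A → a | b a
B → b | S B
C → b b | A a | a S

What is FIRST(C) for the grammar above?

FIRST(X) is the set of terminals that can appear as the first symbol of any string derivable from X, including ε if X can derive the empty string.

We compute FIRST(C) using the standard algorithm.
FIRST(A) = {a, b}
FIRST(B) = {b}
FIRST(C) = {a, b}
FIRST(S) = {b}
Therefore, FIRST(C) = {a, b}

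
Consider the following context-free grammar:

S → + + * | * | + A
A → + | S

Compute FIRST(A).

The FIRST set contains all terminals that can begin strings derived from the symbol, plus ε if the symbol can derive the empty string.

We compute FIRST(A) using the standard algorithm.
FIRST(A) = {*, +}
FIRST(S) = {*, +}
Therefore, FIRST(A) = {*, +}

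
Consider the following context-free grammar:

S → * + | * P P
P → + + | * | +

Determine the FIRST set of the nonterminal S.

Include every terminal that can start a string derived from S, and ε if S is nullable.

We compute FIRST(S) using the standard algorithm.
FIRST(P) = {*, +}
FIRST(S) = {*}
Therefore, FIRST(S) = {*}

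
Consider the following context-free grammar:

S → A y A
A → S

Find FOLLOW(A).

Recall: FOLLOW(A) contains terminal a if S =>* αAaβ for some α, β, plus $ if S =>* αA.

We compute FOLLOW(A) using the standard algorithm.
FOLLOW(S) starts with {$}.
FIRST(A) = {}
FIRST(S) = {}
FOLLOW(A) = {$, y}
FOLLOW(S) = {$, y}
Therefore, FOLLOW(A) = {$, y}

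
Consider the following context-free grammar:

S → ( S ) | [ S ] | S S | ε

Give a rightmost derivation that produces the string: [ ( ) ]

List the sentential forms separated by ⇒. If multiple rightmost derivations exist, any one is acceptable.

S ⇒ [ S ] ⇒ [ ( S ) ] ⇒ [ ( ) ]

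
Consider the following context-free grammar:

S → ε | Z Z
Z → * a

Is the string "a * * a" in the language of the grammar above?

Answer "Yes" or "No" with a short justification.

No - no valid derivation exists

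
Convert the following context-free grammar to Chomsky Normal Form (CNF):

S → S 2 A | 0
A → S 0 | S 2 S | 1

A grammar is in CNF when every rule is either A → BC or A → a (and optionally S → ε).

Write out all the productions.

T2 → 2; S → 0; T0 → 0; A → 1; S → S X0; X0 → T2 A; A → S T0; A → S X1; X1 → T2 S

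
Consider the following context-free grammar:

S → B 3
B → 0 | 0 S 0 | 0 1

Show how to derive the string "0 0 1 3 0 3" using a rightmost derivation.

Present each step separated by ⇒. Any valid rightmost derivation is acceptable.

S ⇒ B 3 ⇒ 0 S 0 3 ⇒ 0 B 3 0 3 ⇒ 0 0 1 3 0 3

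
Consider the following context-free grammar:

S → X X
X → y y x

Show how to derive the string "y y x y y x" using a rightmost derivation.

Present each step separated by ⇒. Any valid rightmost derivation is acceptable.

S ⇒ X X ⇒ X y y x ⇒ y y x y y x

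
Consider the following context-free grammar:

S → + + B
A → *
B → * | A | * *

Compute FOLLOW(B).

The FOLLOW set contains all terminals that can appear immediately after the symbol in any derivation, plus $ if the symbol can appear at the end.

We compute FOLLOW(B) using the standard algorithm.
FOLLOW(S) starts with {$}.
FIRST(A) = {*}
FIRST(B) = {*}
FIRST(S) = {+}
FOLLOW(A) = {$}
FOLLOW(B) = {$}
FOLLOW(S) = {$}
Therefore, FOLLOW(B) = {$}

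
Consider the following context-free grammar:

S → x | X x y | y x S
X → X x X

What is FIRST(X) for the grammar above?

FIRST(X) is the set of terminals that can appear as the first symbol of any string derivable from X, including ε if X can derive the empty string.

We compute FIRST(X) using the standard algorithm.
FIRST(S) = {x, y}
FIRST(X) = {}
Therefore, FIRST(X) = {}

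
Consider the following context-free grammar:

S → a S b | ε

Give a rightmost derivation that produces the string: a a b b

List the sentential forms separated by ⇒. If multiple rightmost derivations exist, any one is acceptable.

S ⇒ a S b ⇒ a a S b b ⇒ a a b b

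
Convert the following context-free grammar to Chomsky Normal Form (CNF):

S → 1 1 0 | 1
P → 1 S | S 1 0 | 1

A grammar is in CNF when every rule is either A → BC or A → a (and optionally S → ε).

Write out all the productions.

T1 → 1; T0 → 0; S → 1; P → 1; S → T1 X0; X0 → T1 T0; P → T1 S; P → S X1; X1 → T1 T0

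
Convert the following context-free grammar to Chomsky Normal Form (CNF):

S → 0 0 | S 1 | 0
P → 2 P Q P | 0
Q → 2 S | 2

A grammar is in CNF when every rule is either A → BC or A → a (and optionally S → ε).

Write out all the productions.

T0 → 0; T1 → 1; S → 0; T2 → 2; P → 0; Q → 2; S → T0 T0; S → S T1; P → T2 X0; X0 → P X1; X1 → Q P; Q → T2 S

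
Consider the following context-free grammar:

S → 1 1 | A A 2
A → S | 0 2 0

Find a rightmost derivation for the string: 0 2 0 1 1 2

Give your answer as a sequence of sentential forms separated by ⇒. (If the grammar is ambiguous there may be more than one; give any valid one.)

S ⇒ A A 2 ⇒ A S 2 ⇒ A 1 1 2 ⇒ 0 2 0 1 1 2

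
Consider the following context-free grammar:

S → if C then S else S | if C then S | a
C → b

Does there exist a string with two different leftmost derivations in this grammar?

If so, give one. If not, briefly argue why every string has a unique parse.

Yes - the string 'if b then if b then if b then a else a' has two distinct leftmost derivations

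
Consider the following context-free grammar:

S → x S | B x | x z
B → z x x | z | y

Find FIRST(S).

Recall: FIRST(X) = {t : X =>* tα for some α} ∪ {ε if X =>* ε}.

We compute FIRST(S) using the standard algorithm.
FIRST(B) = {y, z}
FIRST(S) = {x, y, z}
Therefore, FIRST(S) = {x, y, z}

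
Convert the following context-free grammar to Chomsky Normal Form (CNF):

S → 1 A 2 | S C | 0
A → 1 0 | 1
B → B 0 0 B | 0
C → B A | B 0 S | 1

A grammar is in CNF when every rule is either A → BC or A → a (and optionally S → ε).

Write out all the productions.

T1 → 1; T2 → 2; S → 0; T0 → 0; A → 1; B → 0; C → 1; S → T1 X0; X0 → A T2; S → S C; A → T1 T0; B → B X1; X1 → T0 X2; X2 → T0 B; C → B A; C → B X3; X3 → T0 S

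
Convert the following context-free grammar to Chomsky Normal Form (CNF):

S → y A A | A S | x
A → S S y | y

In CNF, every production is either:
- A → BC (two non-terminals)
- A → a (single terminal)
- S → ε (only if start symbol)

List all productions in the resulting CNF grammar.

TY → y; S → x; A → y; S → TY X0; X0 → A A; S → A S; A → S X1; X1 → S TY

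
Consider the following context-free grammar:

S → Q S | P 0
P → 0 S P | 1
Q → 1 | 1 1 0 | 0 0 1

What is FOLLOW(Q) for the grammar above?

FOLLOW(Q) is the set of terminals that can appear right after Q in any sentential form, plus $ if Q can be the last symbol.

We compute FOLLOW(Q) using the standard algorithm.
FOLLOW(S) starts with {$}.
FIRST(P) = {0, 1}
FIRST(Q) = {0, 1}
FIRST(S) = {0, 1}
FOLLOW(P) = {0}
FOLLOW(Q) = {0, 1}
FOLLOW(S) = {$, 0, 1}
Therefore, FOLLOW(Q) = {0, 1}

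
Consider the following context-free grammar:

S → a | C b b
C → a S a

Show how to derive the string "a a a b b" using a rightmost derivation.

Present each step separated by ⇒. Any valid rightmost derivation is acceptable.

S ⇒ C b b ⇒ a S a b b ⇒ a a a b b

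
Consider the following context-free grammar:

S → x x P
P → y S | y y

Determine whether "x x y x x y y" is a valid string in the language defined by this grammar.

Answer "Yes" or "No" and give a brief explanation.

Yes - a valid derivation exists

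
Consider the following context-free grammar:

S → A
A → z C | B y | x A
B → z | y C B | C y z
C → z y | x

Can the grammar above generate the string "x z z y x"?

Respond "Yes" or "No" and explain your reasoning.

No - no valid derivation exists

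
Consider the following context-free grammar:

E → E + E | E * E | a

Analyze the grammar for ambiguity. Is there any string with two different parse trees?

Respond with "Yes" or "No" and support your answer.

Yes - the string 'a + a * a * a + a' has two distinct parse trees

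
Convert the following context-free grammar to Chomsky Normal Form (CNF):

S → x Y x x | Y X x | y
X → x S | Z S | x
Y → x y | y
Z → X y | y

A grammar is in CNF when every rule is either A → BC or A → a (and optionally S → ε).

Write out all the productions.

TX → x; S → y; X → x; TY → y; Y → y; Z → y; S → TX X0; X0 → Y X1; X1 → TX TX; S → Y X2; X2 → X TX; X → TX S; X → Z S; Y → TX TY; Z → X TY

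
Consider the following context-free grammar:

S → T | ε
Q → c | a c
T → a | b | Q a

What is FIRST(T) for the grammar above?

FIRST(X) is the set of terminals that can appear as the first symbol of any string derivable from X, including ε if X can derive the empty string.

We compute FIRST(T) using the standard algorithm.
FIRST(Q) = {a, c}
FIRST(S) = {a, b, c, ε}
FIRST(T) = {a, b, c}
Therefore, FIRST(T) = {a, b, c}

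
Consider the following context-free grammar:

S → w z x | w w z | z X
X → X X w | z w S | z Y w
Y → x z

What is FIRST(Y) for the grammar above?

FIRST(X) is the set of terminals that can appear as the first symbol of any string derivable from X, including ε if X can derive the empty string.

We compute FIRST(Y) using the standard algorithm.
FIRST(S) = {w, z}
FIRST(X) = {z}
FIRST(Y) = {x}
Therefore, FIRST(Y) = {x}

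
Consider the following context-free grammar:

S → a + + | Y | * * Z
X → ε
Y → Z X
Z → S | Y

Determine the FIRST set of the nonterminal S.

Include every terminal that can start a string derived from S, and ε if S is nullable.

We compute FIRST(S) using the standard algorithm.
FIRST(S) = {*, a}
FIRST(X) = {ε}
FIRST(Y) = {*, a}
FIRST(Z) = {*, a}
Therefore, FIRST(S) = {*, a}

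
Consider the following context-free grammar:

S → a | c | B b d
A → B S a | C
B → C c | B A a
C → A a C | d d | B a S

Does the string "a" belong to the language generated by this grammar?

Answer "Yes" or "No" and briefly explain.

Yes - a valid derivation exists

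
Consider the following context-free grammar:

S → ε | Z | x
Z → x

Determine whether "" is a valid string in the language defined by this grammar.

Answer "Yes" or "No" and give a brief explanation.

Yes - a valid derivation exists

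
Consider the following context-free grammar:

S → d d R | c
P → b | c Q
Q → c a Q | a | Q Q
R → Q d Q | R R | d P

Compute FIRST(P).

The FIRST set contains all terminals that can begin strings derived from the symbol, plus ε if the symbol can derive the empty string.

We compute FIRST(P) using the standard algorithm.
FIRST(P) = {b, c}
FIRST(Q) = {a, c}
FIRST(R) = {a, c, d}
FIRST(S) = {c, d}
Therefore, FIRST(P) = {b, c}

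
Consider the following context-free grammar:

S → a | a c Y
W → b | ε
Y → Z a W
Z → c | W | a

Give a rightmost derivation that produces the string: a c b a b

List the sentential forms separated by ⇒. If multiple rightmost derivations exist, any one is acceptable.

S ⇒ a c Y ⇒ a c Z a W ⇒ a c Z a b ⇒ a c W a b ⇒ a c b a b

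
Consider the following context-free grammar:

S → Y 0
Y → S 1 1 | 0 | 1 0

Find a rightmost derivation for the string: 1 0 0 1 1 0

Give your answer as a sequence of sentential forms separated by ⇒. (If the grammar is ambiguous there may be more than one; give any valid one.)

S ⇒ Y 0 ⇒ S 1 1 0 ⇒ Y 0 1 1 0 ⇒ 1 0 0 1 1 0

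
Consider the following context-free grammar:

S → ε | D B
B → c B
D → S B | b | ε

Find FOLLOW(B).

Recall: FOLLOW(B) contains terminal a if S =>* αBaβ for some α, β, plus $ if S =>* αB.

We compute FOLLOW(B) using the standard algorithm.
FOLLOW(S) starts with {$}.
FIRST(B) = {c}
FIRST(D) = {b, c, ε}
FIRST(S) = {b, c, ε}
FOLLOW(B) = {$, c}
FOLLOW(D) = {c}
FOLLOW(S) = {$, c}
Therefore, FOLLOW(B) = {$, c}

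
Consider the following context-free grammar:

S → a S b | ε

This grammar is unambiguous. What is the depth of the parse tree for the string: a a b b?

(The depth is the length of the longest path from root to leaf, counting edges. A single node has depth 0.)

3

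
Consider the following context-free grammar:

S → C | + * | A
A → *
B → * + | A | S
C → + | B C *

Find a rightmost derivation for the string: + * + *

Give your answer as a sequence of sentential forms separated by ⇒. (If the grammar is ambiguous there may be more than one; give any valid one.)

S ⇒ C ⇒ B C * ⇒ B + * ⇒ S + * ⇒ + * + *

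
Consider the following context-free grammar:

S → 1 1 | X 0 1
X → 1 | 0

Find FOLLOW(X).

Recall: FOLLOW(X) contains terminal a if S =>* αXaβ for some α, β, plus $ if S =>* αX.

We compute FOLLOW(X) using the standard algorithm.
FOLLOW(S) starts with {$}.
FIRST(S) = {0, 1}
FIRST(X) = {0, 1}
FOLLOW(S) = {$}
FOLLOW(X) = {0}
Therefore, FOLLOW(X) = {0}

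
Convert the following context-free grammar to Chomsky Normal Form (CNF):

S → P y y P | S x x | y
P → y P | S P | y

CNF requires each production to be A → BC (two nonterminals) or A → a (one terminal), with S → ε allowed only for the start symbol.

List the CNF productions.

TY → y; TX → x; S → y; P → y; S → P X0; X0 → TY X1; X1 → TY P; S → S X2; X2 → TX TX; P → TY P; P → S P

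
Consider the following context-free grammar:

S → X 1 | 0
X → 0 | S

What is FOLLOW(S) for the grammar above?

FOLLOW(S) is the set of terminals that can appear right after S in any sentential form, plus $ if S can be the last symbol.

We compute FOLLOW(S) using the standard algorithm.
FOLLOW(S) starts with {$}.
FIRST(S) = {0}
FIRST(X) = {0}
FOLLOW(S) = {$, 1}
FOLLOW(X) = {1}
Therefore, FOLLOW(S) = {$, 1}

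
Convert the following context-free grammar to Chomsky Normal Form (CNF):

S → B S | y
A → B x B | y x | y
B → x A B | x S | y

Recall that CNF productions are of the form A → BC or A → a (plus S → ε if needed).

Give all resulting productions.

S → y; TX → x; TY → y; A → y; B → y; S → B S; A → B X0; X0 → TX B; A → TY TX; B → TX X1; X1 → A B; B → TX S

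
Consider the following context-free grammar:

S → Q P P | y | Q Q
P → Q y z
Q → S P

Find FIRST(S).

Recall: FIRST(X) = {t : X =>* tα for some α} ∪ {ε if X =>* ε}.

We compute FIRST(S) using the standard algorithm.
FIRST(P) = {y}
FIRST(Q) = {y}
FIRST(S) = {y}
Therefore, FIRST(S) = {y}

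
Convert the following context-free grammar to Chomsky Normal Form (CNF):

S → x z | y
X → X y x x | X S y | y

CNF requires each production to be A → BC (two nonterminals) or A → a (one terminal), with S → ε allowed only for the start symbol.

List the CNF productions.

TX → x; TZ → z; S → y; TY → y; X → y; S → TX TZ; X → X X0; X0 → TY X1; X1 → TX TX; X → X X2; X2 → S TY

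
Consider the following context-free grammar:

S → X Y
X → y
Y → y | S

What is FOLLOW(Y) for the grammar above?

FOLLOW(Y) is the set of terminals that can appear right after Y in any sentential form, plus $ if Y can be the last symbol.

We compute FOLLOW(Y) using the standard algorithm.
FOLLOW(S) starts with {$}.
FIRST(S) = {y}
FIRST(X) = {y}
FIRST(Y) = {y}
FOLLOW(S) = {$}
FOLLOW(X) = {y}
FOLLOW(Y) = {$}
Therefore, FOLLOW(Y) = {$}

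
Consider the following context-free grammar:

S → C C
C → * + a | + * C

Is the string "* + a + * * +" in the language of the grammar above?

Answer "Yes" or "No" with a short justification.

No - no valid derivation exists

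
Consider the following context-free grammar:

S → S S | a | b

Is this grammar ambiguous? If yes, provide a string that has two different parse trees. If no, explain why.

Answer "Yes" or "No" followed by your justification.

Yes - the string 'a a b a a a' has two distinct leftmost derivations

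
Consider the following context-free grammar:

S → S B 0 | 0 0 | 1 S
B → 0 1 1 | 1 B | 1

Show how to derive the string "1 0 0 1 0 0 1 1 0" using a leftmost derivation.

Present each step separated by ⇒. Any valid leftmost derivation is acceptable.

S ⇒ S B 0 ⇒ S B 0 B 0 ⇒ 1 S B 0 B 0 ⇒ 1 0 0 B 0 B 0 ⇒ 1 0 0 1 0 B 0 ⇒ 1 0 0 1 0 0 1 1 0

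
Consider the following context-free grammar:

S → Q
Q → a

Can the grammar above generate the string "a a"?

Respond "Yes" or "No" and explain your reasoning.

No - no valid derivation exists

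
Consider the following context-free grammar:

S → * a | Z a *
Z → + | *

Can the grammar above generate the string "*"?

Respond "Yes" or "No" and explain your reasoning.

No - no valid derivation exists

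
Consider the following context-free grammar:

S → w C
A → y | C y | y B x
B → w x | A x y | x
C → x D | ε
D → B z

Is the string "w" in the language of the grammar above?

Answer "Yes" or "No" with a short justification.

Yes - a valid derivation exists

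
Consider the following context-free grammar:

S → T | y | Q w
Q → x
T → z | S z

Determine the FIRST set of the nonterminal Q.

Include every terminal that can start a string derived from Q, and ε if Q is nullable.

We compute FIRST(Q) using the standard algorithm.
FIRST(Q) = {x}
FIRST(S) = {x, y, z}
FIRST(T) = {x, y, z}
Therefore, FIRST(Q) = {x}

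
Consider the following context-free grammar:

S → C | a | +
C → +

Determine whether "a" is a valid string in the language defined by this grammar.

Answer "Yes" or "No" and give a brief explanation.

Yes - a valid derivation exists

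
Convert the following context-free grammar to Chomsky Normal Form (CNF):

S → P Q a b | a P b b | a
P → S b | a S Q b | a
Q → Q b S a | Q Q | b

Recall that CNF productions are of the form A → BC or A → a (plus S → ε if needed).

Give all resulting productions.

TA → a; TB → b; S → a; P → a; Q → b; S → P X0; X0 → Q X1; X1 → TA TB; S → TA X2; X2 → P X3; X3 → TB TB; P → S TB; P → TA X4; X4 → S X5; X5 → Q TB; Q → Q X6; X6 → TB X7; X7 → S TA; Q → Q Q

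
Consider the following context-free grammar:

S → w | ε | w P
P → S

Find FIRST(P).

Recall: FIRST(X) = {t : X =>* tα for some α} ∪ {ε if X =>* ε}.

We compute FIRST(P) using the standard algorithm.
FIRST(P) = {w, ε}
FIRST(S) = {w, ε}
Therefore, FIRST(P) = {w, ε}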